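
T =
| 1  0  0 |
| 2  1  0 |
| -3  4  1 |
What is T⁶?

T = I + N where N = [[0, 0, 0], [2, 0, 0], [-3, 4, 0]] is strictly lower-triangular, so N³ = 0.
(I + N)⁶ = I + 6·N + 15·N² = [[1, 0, 0], [12, 1, 0], [102, 24, 1]].

[[1, 0, 0], [12, 1, 0], [102, 24, 1]]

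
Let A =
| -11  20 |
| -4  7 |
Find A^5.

[[-1211, 2420], [-484, 967]]

tr A = -4 and det A = 3, so the characteristic polynomial is λ² − (-4)λ + (3) with roots -3 and -1.
Eigenvectors give P = [[-5, 2], [-2, 1]] with P⁻¹ = [[-1, 2], [-2, 5]], and A = P·diag(-3, -1)·P⁻¹.
Then A^5 = P·diag(-243, -1)·P⁻¹ = [[1215, -2], [486, -1]] · [[-1, 2], [-2, 5]] = [[-1211, 2420], [-484, 967]].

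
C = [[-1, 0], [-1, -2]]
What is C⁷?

tr C = -3 and det C = 2, so the characteristic polynomial is λ² − (-3)λ + (2) with roots -1 and -2.
Eigenvectors give P = [[1, 0], [-1, -1]] with P⁻¹ = [[1, 0], [-1, -1]], and C = P·diag(-1, -2)·P⁻¹.
Then C⁷ = P·diag(-1, -128)·P⁻¹ = [[-1, 0], [1, 128]] · [[1, 0], [-1, -1]] = [[-1, 0], [-127, -128]].

[[-1, 0], [-127, -128]]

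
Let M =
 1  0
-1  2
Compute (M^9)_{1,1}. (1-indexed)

1

tr M = 3 and det M = 2, so the characteristic polynomial is λ² − (3)λ + (2) with roots 2 and 1.
Eigenvectors give P = [[0, -1], [1, -1]] with P⁻¹ = [[-1, 1], [-1, 0]], and M = P·diag(2, 1)·P⁻¹.
Then M^9 = P·diag(512, 1)·P⁻¹ = [[0, -1], [512, -1]] · [[-1, 1], [-1, 0]] = [[1, 0], [-511, 512]].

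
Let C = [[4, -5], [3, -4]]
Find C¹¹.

C² = I (check: tr C = 0 and det C = -1), so C¹¹ = C since 11 is odd.

[[4, -5], [3, -4]]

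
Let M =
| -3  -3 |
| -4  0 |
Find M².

[[21, 9], [12, 12]]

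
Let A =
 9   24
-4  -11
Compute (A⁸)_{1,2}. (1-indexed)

-39360

tr A = -2 and det A = -3, so the characteristic polynomial is λ² − (-2)λ + (-3) with roots 1 and -3.
Eigenvectors give P = [[3, -2], [-1, 1]] with P⁻¹ = [[1, 2], [1, 3]], and A = P·diag(1, -3)·P⁻¹.
Then A⁸ = P·diag(1, 6561)·P⁻¹ = [[3, -13122], [-1, 6561]] · [[1, 2], [1, 3]] = [[-13119, -39360], [6560, 19681]].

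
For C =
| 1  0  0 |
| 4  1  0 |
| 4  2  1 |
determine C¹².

[[1, 0, 0], [48, 1, 0], [576, 24, 1]]

C = I + N where N = [[0, 0, 0], [4, 0, 0], [4, 2, 0]] is strictly lower-triangular, so N³ = 0.
(I + N)¹² = I + 12·N + 66·N² = [[1, 0, 0], [48, 1, 0], [576, 24, 1]].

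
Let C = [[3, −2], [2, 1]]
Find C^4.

[[−39, −16], [16, −55]]

C^2 = [[5, −8], [8, −3]]
C^3 = [[−1, −18], [18, −19]]
C^4 = [[−39, −16], [16, −55]]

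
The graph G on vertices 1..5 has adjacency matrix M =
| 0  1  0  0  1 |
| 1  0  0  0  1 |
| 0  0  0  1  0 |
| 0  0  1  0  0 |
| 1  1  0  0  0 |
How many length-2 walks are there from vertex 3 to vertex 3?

The number of length-2 walks from vertex 3 to vertex 3 is entry (3,3) of M^2, where M is the adjacency matrix.
M^2 = [[2, 1, 0, 0, 1], [1, 2, 0, 0, 1], [0, 0, 1, 0, 0], [0, 0, 0, 1, 0], [1, 1, 0, 0, 2]]

1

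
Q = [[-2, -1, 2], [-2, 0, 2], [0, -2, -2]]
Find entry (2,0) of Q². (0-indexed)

4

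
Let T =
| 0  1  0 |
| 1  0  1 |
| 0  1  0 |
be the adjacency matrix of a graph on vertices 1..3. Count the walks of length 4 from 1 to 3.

The number of length-4 walks from vertex 1 to vertex 3 is entry (1,3) of T⁴, where T is the adjacency matrix.
T² = [[1, 0, 1], [0, 2, 0], [1, 0, 1]]
T³ = [[0, 2, 0], [2, 0, 2], [0, 2, 0]]
T⁴ = [[2, 0, 2], [0, 4, 0], [2, 0, 2]]

2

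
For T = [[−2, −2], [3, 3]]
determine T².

[[−2, −2], [3, 3]]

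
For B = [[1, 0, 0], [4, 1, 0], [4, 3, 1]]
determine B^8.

B = I + N where N = [[0, 0, 0], [4, 0, 0], [4, 3, 0]] is strictly lower-triangular, so N^3 = 0.
(I + N)^8 = I + 8·N + 28·N^2 = [[1, 0, 0], [32, 1, 0], [368, 24, 1]].

[[1, 0, 0], [32, 1, 0], [368, 24, 1]]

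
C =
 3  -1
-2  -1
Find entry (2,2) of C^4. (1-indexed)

C^2 = [[11, -2], [-4, 3]]
C^3 = [[37, -9], [-18, 1]]
C^4 = [[129, -28], [-56, 17]]

17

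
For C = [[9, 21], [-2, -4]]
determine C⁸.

tr C = 5 and det C = 6, so the characteristic polynomial is λ² − (5)λ + (6) with roots 3 and 2.
Eigenvectors give P = [[7, 3], [-2, -1]] with P⁻¹ = [[1, 3], [-2, -7]], and C = P·diag(3, 2)·P⁻¹.
Then C⁸ = P·diag(6561, 256)·P⁻¹ = [[45927, 768], [-13122, -256]] · [[1, 3], [-2, -7]] = [[44391, 132405], [-12610, -37574]].

[[44391, 132405], [-12610, -37574]]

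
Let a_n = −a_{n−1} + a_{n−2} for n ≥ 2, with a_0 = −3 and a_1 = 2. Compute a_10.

With companion matrix B = [[−1, 1], [1, 0]], [a_n, a_{n−1}]ᵀ = B·[a_{n−1}, a_{n−2}]ᵀ, so [a_10, a_9]ᵀ = B^9·[a_1, a_0]ᵀ.
B^9 = [[−55, 34], [34, −21]], giving [a_10, a_9]ᵀ = [[−212], [131]].

−212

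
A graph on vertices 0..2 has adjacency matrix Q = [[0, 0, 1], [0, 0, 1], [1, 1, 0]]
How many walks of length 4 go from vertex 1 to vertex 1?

2

The number of length-4 walks from vertex 1 to vertex 1 is entry (1,1) of Q⁴, where Q is the adjacency matrix.
Q² = [[1, 1, 0], [1, 1, 0], [0, 0, 2]]
Q³ = [[0, 0, 2], [0, 0, 2], [2, 2, 0]]
Q⁴ = [[2, 2, 0], [2, 2, 0], [0, 0, 4]]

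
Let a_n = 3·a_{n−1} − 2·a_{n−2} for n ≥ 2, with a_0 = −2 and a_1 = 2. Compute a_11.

8186

With companion matrix B = [[3, −2], [1, 0]], [a_n, a_{n−1}]ᵀ = B·[a_{n−1}, a_{n−2}]ᵀ, so [a_11, a_10]ᵀ = B^10·[a_1, a_0]ᵀ.
B^10 = [[2047, −2046], [1023, −1022]], giving [a_11, a_10]ᵀ = [[8186], [4090]].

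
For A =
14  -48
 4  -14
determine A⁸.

tr A = 0 and det A = -4, so the characteristic polynomial is λ² − (0)λ + (-4) with roots 2 and -2.
Eigenvectors give P = [[-4, 3], [-1, 1]] with P⁻¹ = [[-1, 3], [-1, 4]], and A = P·diag(2, -2)·P⁻¹.
Then A⁸ = P·diag(256, 256)·P⁻¹ = [[-1024, 768], [-256, 256]] · [[-1, 3], [-1, 4]] = [[256, 0], [0, 256]].

[[256, 0], [0, 256]]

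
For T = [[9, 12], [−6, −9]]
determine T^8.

tr T = 0 and det T = −9, so the characteristic polynomial is λ² − (0)λ + (−9) with roots −3 and 3.
Eigenvectors give P = [[−1, −2], [1, 1]] with P⁻¹ = [[1, 2], [−1, −1]], and T = P·diag(−3, 3)·P⁻¹.
Then T^8 = P·diag(6561, 6561)·P⁻¹ = [[−6561, −13122], [6561, 6561]] · [[1, 2], [−1, −1]] = [[6561, 0], [0, 6561]].

[[6561, 0], [0, 6561]]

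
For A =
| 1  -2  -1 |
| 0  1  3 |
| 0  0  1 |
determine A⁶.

A = I + N where N = [[0, -2, -1], [0, 0, 3], [0, 0, 0]] is strictly upper-triangular, so N³ = 0.
(I + N)⁶ = I + 6·N + 15·N² = [[1, -12, -96], [0, 1, 18], [0, 0, 1]].

[[1, -12, -96], [0, 1, 18], [0, 0, 1]]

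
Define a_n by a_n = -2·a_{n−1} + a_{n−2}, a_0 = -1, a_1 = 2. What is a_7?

With companion matrix B = [[-2, 1], [1, 0]], [a_n, a_{n−1}]ᵀ = B·[a_{n−1}, a_{n−2}]ᵀ, so [a_7, a_6]ᵀ = B⁶·[a_1, a_0]ᵀ.
B⁶ = [[169, -70], [-70, 29]], giving [a_7, a_6]ᵀ = [[408], [-169]].

408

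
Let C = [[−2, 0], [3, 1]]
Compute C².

[[4, 0], [−3, 1]]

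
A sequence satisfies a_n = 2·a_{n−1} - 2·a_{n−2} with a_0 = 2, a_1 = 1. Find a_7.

24

With companion matrix T = [[2, -2], [1, 0]], [a_n, a_{n−1}]ᵀ = T·[a_{n−1}, a_{n−2}]ᵀ, so [a_7, a_6]ᵀ = T⁶·[a_1, a_0]ᵀ.
T⁶ = [[-8, 16], [-8, 8]], giving [a_7, a_6]ᵀ = [[24], [8]].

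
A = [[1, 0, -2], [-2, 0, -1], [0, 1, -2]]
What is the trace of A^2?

3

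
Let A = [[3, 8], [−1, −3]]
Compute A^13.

A² = I (check: tr A = 0 and det A = −1), so A^13 = A since 13 is odd.

[[3, 8], [−1, −3]]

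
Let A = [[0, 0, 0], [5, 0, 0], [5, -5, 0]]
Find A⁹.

A is strictly triangular, hence nilpotent: A³ = 0, so A⁹ = 0.

[[0, 0, 0], [0, 0, 0], [0, 0, 0]]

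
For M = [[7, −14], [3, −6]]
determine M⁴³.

[[7, −14], [3, −6]]

M² = M (a projection; rank 1, trace 1), so M⁴³ = M.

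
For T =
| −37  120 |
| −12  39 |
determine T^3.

tr T = 2 and det T = −3, so the characteristic polynomial is λ² − (2)λ + (−3) with roots −1 and 3.
Eigenvectors give P = [[10, 3], [3, 1]] with P⁻¹ = [[1, −3], [−3, 10]], and T = P·diag(−1, 3)·P⁻¹.
Then T^3 = P·diag(−1, 27)·P⁻¹ = [[−10, 81], [−3, 27]] · [[1, −3], [−3, 10]] = [[−253, 840], [−84, 279]].

[[−253, 840], [−84, 279]]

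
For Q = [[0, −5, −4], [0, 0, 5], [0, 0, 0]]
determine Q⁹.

[[0, 0, 0], [0, 0, 0], [0, 0, 0]]

Q is strictly triangular, hence nilpotent: Q³ = 0, so Q⁹ = 0.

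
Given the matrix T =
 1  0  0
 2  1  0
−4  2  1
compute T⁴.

[[1, 0, 0], [8, 1, 0], [8, 8, 1]]

T = I + N where N = [[0, 0, 0], [2, 0, 0], [−4, 2, 0]] is strictly lower-triangular, so N³ = 0.
(I + N)⁴ = I + 4·N + 6·N² = [[1, 0, 0], [8, 1, 0], [8, 8, 1]].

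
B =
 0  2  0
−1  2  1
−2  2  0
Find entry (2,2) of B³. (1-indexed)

4

B² = [[−2, 4, 2], [−4, 4, 2], [−2, 0, 2]]
B³ = [[−8, 8, 4], [−8, 4, 4], [−4, 0, 0]]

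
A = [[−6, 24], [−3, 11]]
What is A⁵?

tr A = 5 and det A = 6, so the characteristic polynomial is λ² − (5)λ + (6) with roots 3 and 2.
Eigenvectors give P = [[−8, 3], [−3, 1]] with P⁻¹ = [[1, −3], [3, −8]], and A = P·diag(3, 2)·P⁻¹.
Then A⁵ = P·diag(243, 32)·P⁻¹ = [[−1944, 96], [−729, 32]] · [[1, −3], [3, −8]] = [[−1656, 5064], [−633, 1931]].

[[−1656, 5064], [−633, 1931]]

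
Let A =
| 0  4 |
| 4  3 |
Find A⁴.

[[400, 492], [492, 769]]

A² = [[16, 12], [12, 25]]
A³ = [[48, 100], [100, 123]]
A⁴ = [[400, 492], [492, 769]]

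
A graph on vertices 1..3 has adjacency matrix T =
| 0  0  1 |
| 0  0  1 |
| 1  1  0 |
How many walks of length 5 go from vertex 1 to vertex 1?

0

The number of length-5 walks from vertex 1 to vertex 1 is entry (1,1) of T⁵, where T is the adjacency matrix.
T² = [[1, 1, 0], [1, 1, 0], [0, 0, 2]]
T³ = [[0, 0, 2], [0, 0, 2], [2, 2, 0]]
T⁴ = [[2, 2, 0], [2, 2, 0], [0, 0, 4]]
T⁵ = [[0, 0, 4], [0, 0, 4], [4, 4, 0]]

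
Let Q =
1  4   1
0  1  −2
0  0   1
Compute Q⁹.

[[1, 36, −279], [0, 1, −18], [0, 0, 1]]

Q = I + N where N = [[0, 4, 1], [0, 0, −2], [0, 0, 0]] is strictly upper-triangular, so N³ = 0.
(I + N)⁹ = I + 9·N + 36·N² = [[1, 36, −279], [0, 1, −18], [0, 0, 1]].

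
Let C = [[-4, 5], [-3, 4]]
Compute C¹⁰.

[[1, 0], [0, 1]]

C² = I (check: tr C = 0 and det C = -1), so C¹⁰ = I since 10 is even.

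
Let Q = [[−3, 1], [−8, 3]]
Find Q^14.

[[1, 0], [0, 1]]

Q² = I (check: tr Q = 0 and det Q = −1), so Q^14 = I since 14 is even.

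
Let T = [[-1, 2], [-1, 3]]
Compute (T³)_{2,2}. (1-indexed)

17

T² = [[-1, 4], [-2, 7]]
T³ = [[-3, 10], [-5, 17]]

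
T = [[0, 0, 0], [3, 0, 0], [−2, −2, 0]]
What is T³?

T is strictly triangular, hence nilpotent: T³ = 0, so T³ = 0.

[[0, 0, 0], [0, 0, 0], [0, 0, 0]]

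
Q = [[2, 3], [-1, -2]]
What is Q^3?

Q² = I (check: tr Q = 0 and det Q = -1), so Q^3 = Q since 3 is odd.

[[2, 3], [-1, -2]]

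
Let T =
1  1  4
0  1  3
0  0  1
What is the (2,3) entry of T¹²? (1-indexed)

T = I + N where N = [[0, 1, 4], [0, 0, 3], [0, 0, 0]] is strictly upper-triangular, so N³ = 0.
(I + N)¹² = I + 12·N + 66·N² = [[1, 12, 246], [0, 1, 36], [0, 0, 1]].

36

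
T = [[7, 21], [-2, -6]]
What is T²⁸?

T² = T (a projection; rank 1, trace 1), so T²⁸ = T.

[[7, 21], [-2, -6]]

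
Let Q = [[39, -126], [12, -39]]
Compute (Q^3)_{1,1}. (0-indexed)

tr Q = 0 and det Q = -9, so the characteristic polynomial is λ² − (0)λ + (-9) with roots -3 and 3.
Eigenvectors give P = [[3, -7], [1, -2]] with P⁻¹ = [[-2, 7], [-1, 3]], and Q = P·diag(-3, 3)·P⁻¹.
Then Q^3 = P·diag(-27, 27)·P⁻¹ = [[-81, -189], [-27, -54]] · [[-2, 7], [-1, 3]] = [[351, -1134], [108, -351]].

-351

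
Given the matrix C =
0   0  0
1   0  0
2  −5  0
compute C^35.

[[0, 0, 0], [0, 0, 0], [0, 0, 0]]

C is strictly triangular, hence nilpotent: C^3 = 0, so C^35 = 0.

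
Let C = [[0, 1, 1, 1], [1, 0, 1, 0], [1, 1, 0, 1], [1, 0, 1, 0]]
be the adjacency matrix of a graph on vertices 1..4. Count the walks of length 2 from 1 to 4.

The number of length-2 walks from vertex 1 to vertex 4 is entry (1,4) of C², where C is the adjacency matrix.
C² = [[3, 1, 2, 1], [1, 2, 1, 2], [2, 1, 3, 1], [1, 2, 1, 2]]

1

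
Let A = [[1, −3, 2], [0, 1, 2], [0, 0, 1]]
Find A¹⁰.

[[1, −30, −250], [0, 1, 20], [0, 0, 1]]

A = I + N where N = [[0, −3, 2], [0, 0, 2], [0, 0, 0]] is strictly upper-triangular, so N³ = 0.
(I + N)¹⁰ = I + 10·N + 45·N² = [[1, −30, −250], [0, 1, 20], [0, 0, 1]].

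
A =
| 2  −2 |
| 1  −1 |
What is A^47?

[[2, −2], [1, −1]]

A² = A (a projection; rank 1, trace 1), so A^47 = A.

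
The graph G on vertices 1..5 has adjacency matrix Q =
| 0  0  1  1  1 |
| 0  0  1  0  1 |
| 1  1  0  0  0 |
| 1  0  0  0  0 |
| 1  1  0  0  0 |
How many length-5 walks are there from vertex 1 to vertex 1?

0

The number of length-5 walks from vertex 1 to vertex 1 is entry (1,1) of Q⁵, where Q is the adjacency matrix.
Q² = [[3, 2, 0, 0, 0], [2, 2, 0, 0, 0], [0, 0, 2, 1, 2], [0, 0, 1, 1, 1], [0, 0, 2, 1, 2]]
Q³ = [[0, 0, 5, 3, 5], [0, 0, 4, 2, 4], [5, 4, 0, 0, 0], [3, 2, 0, 0, 0], [5, 4, 0, 0, 0]]
Q⁴ = [[13, 10, 0, 0, 0], [10, 8, 0, 0, 0], [0, 0, 9, 5, 9], [0, 0, 5, 3, 5], [0, 0, 9, 5, 9]]
Q⁵ = [[0, 0, 23, 13, 23], [0, 0, 18, 10, 18], [23, 18, 0, 0, 0], [13, 10, 0, 0, 0], [23, 18, 0, 0, 0]]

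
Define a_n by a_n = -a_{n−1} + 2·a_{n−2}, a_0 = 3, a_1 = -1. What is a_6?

With companion matrix B = [[-1, 2], [1, 0]], [a_n, a_{n−1}]ᵀ = B·[a_{n−1}, a_{n−2}]ᵀ, so [a_6, a_5]ᵀ = B⁵·[a_1, a_0]ᵀ.
B⁵ = [[-21, 22], [11, -10]], giving [a_6, a_5]ᵀ = [[87], [-41]].

87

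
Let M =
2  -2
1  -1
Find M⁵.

M² = M (a projection; rank 1, trace 1), so M⁵ = M.

[[2, -2], [1, -1]]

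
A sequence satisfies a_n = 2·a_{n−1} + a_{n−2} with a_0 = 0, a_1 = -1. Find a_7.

-169

With companion matrix Q = [[2, 1], [1, 0]], [a_n, a_{n−1}]ᵀ = Q·[a_{n−1}, a_{n−2}]ᵀ, so [a_7, a_6]ᵀ = Q⁶·[a_1, a_0]ᵀ.
Q⁶ = [[169, 70], [70, 29]], giving [a_7, a_6]ᵀ = [[-169], [-70]].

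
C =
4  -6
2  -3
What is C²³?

C² = C (a projection; rank 1, trace 1), so C²³ = C.

[[4, -6], [2, -3]]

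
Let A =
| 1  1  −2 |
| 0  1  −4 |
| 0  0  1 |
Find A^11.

[[1, 11, −242], [0, 1, −44], [0, 0, 1]]

A = I + N where N = [[0, 1, −2], [0, 0, −4], [0, 0, 0]] is strictly upper-triangular, so N^3 = 0.
(I + N)^11 = I + 11·N + 55·N^2 = [[1, 11, −242], [0, 1, −44], [0, 0, 1]].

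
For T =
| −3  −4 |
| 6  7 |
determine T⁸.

tr T = 4 and det T = 3, so the characteristic polynomial is λ² − (4)λ + (3) with roots 1 and 3.
Eigenvectors give P = [[1, −2], [−1, 3]] with P⁻¹ = [[3, 2], [1, 1]], and T = P·diag(1, 3)·P⁻¹.
Then T⁸ = P·diag(1, 6561)·P⁻¹ = [[1, −13122], [−1, 19683]] · [[3, 2], [1, 1]] = [[−13119, −13120], [19680, 19681]].

[[−13119, −13120], [19680, 19681]]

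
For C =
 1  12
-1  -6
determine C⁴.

tr C = -5 and det C = 6, so the characteristic polynomial is λ² − (-5)λ + (6) with roots -3 and -2.
Eigenvectors give P = [[-3, 4], [1, -1]] with P⁻¹ = [[1, 4], [1, 3]], and C = P·diag(-3, -2)·P⁻¹.
Then C⁴ = P·diag(81, 16)·P⁻¹ = [[-243, 64], [81, -16]] · [[1, 4], [1, 3]] = [[-179, -780], [65, 276]].

[[-179, -780], [65, 276]]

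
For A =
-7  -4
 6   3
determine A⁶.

tr A = -4 and det A = 3, so the characteristic polynomial is λ² − (-4)λ + (3) with roots -1 and -3.
Eigenvectors give P = [[-2, -1], [3, 1]] with P⁻¹ = [[1, 1], [-3, -2]], and A = P·diag(-1, -3)·P⁻¹.
Then A⁶ = P·diag(1, 729)·P⁻¹ = [[-2, -729], [3, 729]] · [[1, 1], [-3, -2]] = [[2185, 1456], [-2184, -1455]].

[[2185, 1456], [-2184, -1455]]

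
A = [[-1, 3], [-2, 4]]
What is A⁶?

tr A = 3 and det A = 2, so the characteristic polynomial is λ² − (3)λ + (2) with roots 2 and 1.
Eigenvectors give P = [[-1, 3], [-1, 2]] with P⁻¹ = [[2, -3], [1, -1]], and A = P·diag(2, 1)·P⁻¹.
Then A⁶ = P·diag(64, 1)·P⁻¹ = [[-64, 3], [-64, 2]] · [[2, -3], [1, -1]] = [[-125, 189], [-126, 190]].

[[-125, 189], [-126, 190]]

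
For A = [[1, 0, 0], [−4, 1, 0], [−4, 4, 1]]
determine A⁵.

[[1, 0, 0], [−20, 1, 0], [−180, 20, 1]]

A = I + N where N = [[0, 0, 0], [−4, 0, 0], [−4, 4, 0]] is strictly lower-triangular, so N³ = 0.
(I + N)⁵ = I + 5·N + 10·N² = [[1, 0, 0], [−20, 1, 0], [−180, 20, 1]].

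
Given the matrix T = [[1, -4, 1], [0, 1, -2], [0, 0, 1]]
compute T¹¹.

T = I + N where N = [[0, -4, 1], [0, 0, -2], [0, 0, 0]] is strictly upper-triangular, so N³ = 0.
(I + N)¹¹ = I + 11·N + 55·N² = [[1, -44, 451], [0, 1, -22], [0, 0, 1]].

[[1, -44, 451], [0, 1, -22], [0, 0, 1]]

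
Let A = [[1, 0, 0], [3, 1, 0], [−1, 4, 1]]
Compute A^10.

A = I + N where N = [[0, 0, 0], [3, 0, 0], [−1, 4, 0]] is strictly lower-triangular, so N^3 = 0.
(I + N)^10 = I + 10·N + 45·N^2 = [[1, 0, 0], [30, 1, 0], [530, 40, 1]].

[[1, 0, 0], [30, 1, 0], [530, 40, 1]]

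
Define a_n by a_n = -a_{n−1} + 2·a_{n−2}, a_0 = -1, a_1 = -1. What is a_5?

-1

With companion matrix M = [[-1, 2], [1, 0]], [a_n, a_{n−1}]ᵀ = M·[a_{n−1}, a_{n−2}]ᵀ, so [a_5, a_4]ᵀ = M⁴·[a_1, a_0]ᵀ.
M⁴ = [[11, -10], [-5, 6]], giving [a_5, a_4]ᵀ = [[-1], [-1]].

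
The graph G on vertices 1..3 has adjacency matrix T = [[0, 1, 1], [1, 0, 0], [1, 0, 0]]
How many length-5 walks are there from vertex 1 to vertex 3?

The number of length-5 walks from vertex 1 to vertex 3 is entry (1,3) of T⁵, where T is the adjacency matrix.
T² = [[2, 0, 0], [0, 1, 1], [0, 1, 1]]
T³ = [[0, 2, 2], [2, 0, 0], [2, 0, 0]]
T⁴ = [[4, 0, 0], [0, 2, 2], [0, 2, 2]]
T⁵ = [[0, 4, 4], [4, 0, 0], [4, 0, 0]]

4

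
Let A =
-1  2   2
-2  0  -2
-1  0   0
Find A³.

[[15, -10, -6], [8, 8, 16], [5, 2, 6]]

A² = [[-5, -2, -6], [4, -4, -4], [1, -2, -2]]
A³ = [[15, -10, -6], [8, 8, 16], [5, 2, 6]]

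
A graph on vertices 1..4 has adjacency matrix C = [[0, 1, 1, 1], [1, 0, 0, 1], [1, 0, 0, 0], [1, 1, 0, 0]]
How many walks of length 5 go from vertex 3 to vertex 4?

The number of length-5 walks from vertex 3 to vertex 4 is entry (3,4) of C⁵, where C is the adjacency matrix.
C² = [[3, 1, 0, 1], [1, 2, 1, 1], [0, 1, 1, 1], [1, 1, 1, 2]]
C³ = [[2, 4, 3, 4], [4, 2, 1, 3], [3, 1, 0, 1], [4, 3, 1, 2]]
C⁴ = [[11, 6, 2, 6], [6, 7, 4, 6], [2, 4, 3, 4], [6, 6, 4, 7]]
C⁵ = [[14, 17, 11, 17], [17, 12, 6, 13], [11, 6, 2, 6], [17, 13, 6, 12]]

6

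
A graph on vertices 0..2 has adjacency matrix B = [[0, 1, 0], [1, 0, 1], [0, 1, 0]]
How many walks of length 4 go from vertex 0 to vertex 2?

The number of length-4 walks from vertex 0 to vertex 2 is entry (0,2) of B⁴, where B is the adjacency matrix.
B² = [[1, 0, 1], [0, 2, 0], [1, 0, 1]]
B³ = [[0, 2, 0], [2, 0, 2], [0, 2, 0]]
B⁴ = [[2, 0, 2], [0, 4, 0], [2, 0, 2]]

2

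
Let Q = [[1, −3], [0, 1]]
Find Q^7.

[[1, −21], [0, 1]]

Q = I + N where N = [[0, −3], [0, 0]] is strictly upper-triangular, so N^2 = 0.
(I + N)^7 = I + 7·N = [[1, −21], [0, 1]].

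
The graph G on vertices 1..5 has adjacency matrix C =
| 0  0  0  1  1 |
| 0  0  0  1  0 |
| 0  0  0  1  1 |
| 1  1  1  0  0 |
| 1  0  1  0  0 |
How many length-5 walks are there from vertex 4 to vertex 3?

The number of length-5 walks from vertex 4 to vertex 3 is entry (4,3) of C⁵, where C is the adjacency matrix.
C² = [[2, 1, 2, 0, 0], [1, 1, 1, 0, 0], [2, 1, 2, 0, 0], [0, 0, 0, 3, 2], [0, 0, 0, 2, 2]]
C³ = [[0, 0, 0, 5, 4], [0, 0, 0, 3, 2], [0, 0, 0, 5, 4], [5, 3, 5, 0, 0], [4, 2, 4, 0, 0]]
C⁴ = [[9, 5, 9, 0, 0], [5, 3, 5, 0, 0], [9, 5, 9, 0, 0], [0, 0, 0, 13, 10], [0, 0, 0, 10, 8]]
C⁵ = [[0, 0, 0, 23, 18], [0, 0, 0, 13, 10], [0, 0, 0, 23, 18], [23, 13, 23, 0, 0], [18, 10, 18, 0, 0]]

23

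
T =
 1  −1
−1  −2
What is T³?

[[1, −4], [−4, −11]]

T² = [[2, 1], [1, 5]]
T³ = [[1, −4], [−4, −11]]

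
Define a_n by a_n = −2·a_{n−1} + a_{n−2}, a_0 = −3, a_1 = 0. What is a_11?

7134

With companion matrix C = [[−2, 1], [1, 0]], [a_n, a_{n−1}]ᵀ = C·[a_{n−1}, a_{n−2}]ᵀ, so [a_11, a_10]ᵀ = C¹⁰·[a_1, a_0]ᵀ.
C¹⁰ = [[5741, −2378], [−2378, 985]], giving [a_11, a_10]ᵀ = [[7134], [−2955]].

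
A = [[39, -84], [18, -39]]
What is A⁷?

tr A = 0 and det A = -9, so the characteristic polynomial is λ² − (0)λ + (-9) with roots 3 and -3.
Eigenvectors give P = [[7, -2], [3, -1]] with P⁻¹ = [[1, -2], [3, -7]], and A = P·diag(3, -3)·P⁻¹.
Then A⁷ = P·diag(2187, -2187)·P⁻¹ = [[15309, 4374], [6561, 2187]] · [[1, -2], [3, -7]] = [[28431, -61236], [13122, -28431]].

[[28431, -61236], [13122, -28431]]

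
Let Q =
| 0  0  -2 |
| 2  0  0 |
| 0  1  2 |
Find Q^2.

[[0, -2, -4], [0, 0, -4], [2, 2, 4]]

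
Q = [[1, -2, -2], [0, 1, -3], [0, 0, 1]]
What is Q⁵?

Q = I + N where N = [[0, -2, -2], [0, 0, -3], [0, 0, 0]] is strictly upper-triangular, so N³ = 0.
(I + N)⁵ = I + 5·N + 10·N² = [[1, -10, 50], [0, 1, -15], [0, 0, 1]].

[[1, -10, 50], [0, 1, -15], [0, 0, 1]]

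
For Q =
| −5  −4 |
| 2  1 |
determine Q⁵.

tr Q = −4 and det Q = 3, so the characteristic polynomial is λ² − (−4)λ + (3) with roots −1 and −3.
Eigenvectors give P = [[−1, 2], [1, −1]] with P⁻¹ = [[1, 2], [1, 1]], and Q = P·diag(−1, −3)·P⁻¹.
Then Q⁵ = P·diag(−1, −243)·P⁻¹ = [[1, −486], [−1, 243]] · [[1, 2], [1, 1]] = [[−485, −484], [242, 241]].

[[−485, −484], [242, 241]]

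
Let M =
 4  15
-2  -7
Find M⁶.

tr M = -3 and det M = 2, so the characteristic polynomial is λ² − (-3)λ + (2) with roots -1 and -2.
Eigenvectors give P = [[-3, -5], [1, 2]] with P⁻¹ = [[-2, -5], [1, 3]], and M = P·diag(-1, -2)·P⁻¹.
Then M⁶ = P·diag(1, 64)·P⁻¹ = [[-3, -320], [1, 128]] · [[-2, -5], [1, 3]] = [[-314, -945], [126, 379]].

[[-314, -945], [126, 379]]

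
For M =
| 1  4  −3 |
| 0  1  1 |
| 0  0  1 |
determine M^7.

M = I + N where N = [[0, 4, −3], [0, 0, 1], [0, 0, 0]] is strictly upper-triangular, so N^3 = 0.
(I + N)^7 = I + 7·N + 21·N^2 = [[1, 28, 63], [0, 1, 7], [0, 0, 1]].

[[1, 28, 63], [0, 1, 7], [0, 0, 1]]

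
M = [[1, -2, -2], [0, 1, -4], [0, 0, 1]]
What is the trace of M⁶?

M = I + N where N = [[0, -2, -2], [0, 0, -4], [0, 0, 0]] is strictly upper-triangular, so N³ = 0.
(I + N)⁶ = I + 6·N + 15·N² = [[1, -12, 108], [0, 1, -24], [0, 0, 1]].

3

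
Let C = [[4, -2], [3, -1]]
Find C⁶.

[[190, -126], [189, -125]]

tr C = 3 and det C = 2, so the characteristic polynomial is λ² − (3)λ + (2) with roots 1 and 2.
Eigenvectors give P = [[-2, 1], [-3, 1]] with P⁻¹ = [[1, -1], [3, -2]], and C = P·diag(1, 2)·P⁻¹.
Then C⁶ = P·diag(1, 64)·P⁻¹ = [[-2, 64], [-3, 64]] · [[1, -1], [3, -2]] = [[190, -126], [189, -125]].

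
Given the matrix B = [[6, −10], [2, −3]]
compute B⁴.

[[76, −150], [30, −59]]

tr B = 3 and det B = 2, so the characteristic polynomial is λ² − (3)λ + (2) with roots 1 and 2.
Eigenvectors give P = [[2, 5], [1, 2]] with P⁻¹ = [[−2, 5], [1, −2]], and B = P·diag(1, 2)·P⁻¹.
Then B⁴ = P·diag(1, 16)·P⁻¹ = [[2, 80], [1, 32]] · [[−2, 5], [1, −2]] = [[76, −150], [30, −59]].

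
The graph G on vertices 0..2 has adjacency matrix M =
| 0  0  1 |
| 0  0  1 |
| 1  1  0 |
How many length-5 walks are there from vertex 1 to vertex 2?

4

The number of length-5 walks from vertex 1 to vertex 2 is entry (1,2) of M^5, where M is the adjacency matrix.
M^2 = [[1, 1, 0], [1, 1, 0], [0, 0, 2]]
M^3 = [[0, 0, 2], [0, 0, 2], [2, 2, 0]]
M^4 = [[2, 2, 0], [2, 2, 0], [0, 0, 4]]
M^5 = [[0, 0, 4], [0, 0, 4], [4, 4, 0]]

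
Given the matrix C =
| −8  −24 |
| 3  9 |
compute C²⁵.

C² = C (a projection; rank 1, trace 1), so C²⁵ = C.

[[−8, −24], [3, 9]]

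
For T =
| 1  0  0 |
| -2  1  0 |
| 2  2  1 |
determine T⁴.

[[1, 0, 0], [-8, 1, 0], [-16, 8, 1]]

T = I + N where N = [[0, 0, 0], [-2, 0, 0], [2, 2, 0]] is strictly lower-triangular, so N³ = 0.
(I + N)⁴ = I + 4·N + 6·N² = [[1, 0, 0], [-8, 1, 0], [-16, 8, 1]].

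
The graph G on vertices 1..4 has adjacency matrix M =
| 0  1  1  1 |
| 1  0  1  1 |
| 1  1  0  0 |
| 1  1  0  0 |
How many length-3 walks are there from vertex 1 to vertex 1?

The number of length-3 walks from vertex 1 to vertex 1 is entry (1,1) of M³, where M is the adjacency matrix.
M² = [[3, 2, 1, 1], [2, 3, 1, 1], [1, 1, 2, 2], [1, 1, 2, 2]]
M³ = [[4, 5, 5, 5], [5, 4, 5, 5], [5, 5, 2, 2], [5, 5, 2, 2]]

4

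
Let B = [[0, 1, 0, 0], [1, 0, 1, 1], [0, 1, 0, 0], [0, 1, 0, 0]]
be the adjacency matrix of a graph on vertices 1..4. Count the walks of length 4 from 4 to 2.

0

The number of length-4 walks from vertex 4 to vertex 2 is entry (4,2) of B⁴, where B is the adjacency matrix.
B² = [[1, 0, 1, 1], [0, 3, 0, 0], [1, 0, 1, 1], [1, 0, 1, 1]]
B³ = [[0, 3, 0, 0], [3, 0, 3, 3], [0, 3, 0, 0], [0, 3, 0, 0]]
B⁴ = [[3, 0, 3, 3], [0, 9, 0, 0], [3, 0, 3, 3], [3, 0, 3, 3]]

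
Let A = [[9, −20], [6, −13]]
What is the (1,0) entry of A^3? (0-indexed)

78

tr A = −4 and det A = 3, so the characteristic polynomial is λ² − (−4)λ + (3) with roots −1 and −3.
Eigenvectors give P = [[2, −5], [1, −3]] with P⁻¹ = [[3, −5], [1, −2]], and A = P·diag(−1, −3)·P⁻¹.
Then A^3 = P·diag(−1, −27)·P⁻¹ = [[−2, 135], [−1, 81]] · [[3, −5], [1, −2]] = [[129, −260], [78, −157]].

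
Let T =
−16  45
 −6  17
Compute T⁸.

[[−1274, 3825], [−510, 1531]]

tr T = 1 and det T = −2, so the characteristic polynomial is λ² − (1)λ + (−2) with roots 2 and −1.
Eigenvectors give P = [[−5, −3], [−2, −1]] with P⁻¹ = [[1, −3], [−2, 5]], and T = P·diag(2, −1)·P⁻¹.
Then T⁸ = P·diag(256, 1)·P⁻¹ = [[−1280, −3], [−512, −1]] · [[1, −3], [−2, 5]] = [[−1274, 3825], [−510, 1531]].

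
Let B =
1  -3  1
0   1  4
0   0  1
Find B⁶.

[[1, -18, -174], [0, 1, 24], [0, 0, 1]]

B = I + N where N = [[0, -3, 1], [0, 0, 4], [0, 0, 0]] is strictly upper-triangular, so N³ = 0.
(I + N)⁶ = I + 6·N + 15·N² = [[1, -18, -174], [0, 1, 24], [0, 0, 1]].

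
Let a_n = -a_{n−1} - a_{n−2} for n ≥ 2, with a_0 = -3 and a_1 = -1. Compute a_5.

With companion matrix C = [[-1, -1], [1, 0]], [a_n, a_{n−1}]ᵀ = C·[a_{n−1}, a_{n−2}]ᵀ, so [a_5, a_4]ᵀ = C⁴·[a_1, a_0]ᵀ.
C⁴ = [[-1, -1], [1, 0]], giving [a_5, a_4]ᵀ = [[4], [-1]].

4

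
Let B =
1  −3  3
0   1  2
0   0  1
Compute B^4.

B = I + N where N = [[0, −3, 3], [0, 0, 2], [0, 0, 0]] is strictly upper-triangular, so N^3 = 0.
(I + N)^4 = I + 4·N + 6·N^2 = [[1, −12, −24], [0, 1, 8], [0, 0, 1]].

[[1, −12, −24], [0, 1, 8], [0, 0, 1]]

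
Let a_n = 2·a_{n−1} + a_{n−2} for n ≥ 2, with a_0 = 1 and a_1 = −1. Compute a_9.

With companion matrix Q = [[2, 1], [1, 0]], [a_n, a_{n−1}]ᵀ = Q·[a_{n−1}, a_{n−2}]ᵀ, so [a_9, a_8]ᵀ = Q^8·[a_1, a_0]ᵀ.
Q^8 = [[985, 408], [408, 169]], giving [a_9, a_8]ᵀ = [[−577], [−239]].

−577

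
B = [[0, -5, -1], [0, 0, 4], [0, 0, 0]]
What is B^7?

B is strictly triangular, hence nilpotent: B^3 = 0, so B^7 = 0.

[[0, 0, 0], [0, 0, 0], [0, 0, 0]]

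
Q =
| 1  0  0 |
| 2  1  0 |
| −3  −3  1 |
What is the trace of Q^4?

3

Q = I + N where N = [[0, 0, 0], [2, 0, 0], [−3, −3, 0]] is strictly lower-triangular, so N^3 = 0.
(I + N)^4 = I + 4·N + 6·N^2 = [[1, 0, 0], [8, 1, 0], [−48, −12, 1]].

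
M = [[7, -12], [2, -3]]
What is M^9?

[[59047, -118092], [19682, -39363]]

tr M = 4 and det M = 3, so the characteristic polynomial is λ² − (4)λ + (3) with roots 1 and 3.
Eigenvectors give P = [[2, 3], [1, 1]] with P⁻¹ = [[-1, 3], [1, -2]], and M = P·diag(1, 3)·P⁻¹.
Then M^9 = P·diag(1, 19683)·P⁻¹ = [[2, 59049], [1, 19683]] · [[-1, 3], [1, -2]] = [[59047, -118092], [19682, -39363]].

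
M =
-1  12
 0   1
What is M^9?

[[-1, 12], [0, 1]]

M² = I (check: tr M = 0 and det M = -1), so M^9 = M since 9 is odd.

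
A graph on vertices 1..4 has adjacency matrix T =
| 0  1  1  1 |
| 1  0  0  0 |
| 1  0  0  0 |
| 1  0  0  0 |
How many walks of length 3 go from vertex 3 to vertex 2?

The number of length-3 walks from vertex 3 to vertex 2 is entry (3,2) of T³, where T is the adjacency matrix.
T² = [[3, 0, 0, 0], [0, 1, 1, 1], [0, 1, 1, 1], [0, 1, 1, 1]]
T³ = [[0, 3, 3, 3], [3, 0, 0, 0], [3, 0, 0, 0], [3, 0, 0, 0]]

0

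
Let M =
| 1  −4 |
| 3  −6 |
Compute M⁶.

[[−1931, 2660], [−1995, 2724]]

tr M = −5 and det M = 6, so the characteristic polynomial is λ² − (−5)λ + (6) with roots −2 and −3.
Eigenvectors give P = [[−4, 1], [−3, 1]] with P⁻¹ = [[−1, 1], [−3, 4]], and M = P·diag(−2, −3)·P⁻¹.
Then M⁶ = P·diag(64, 729)·P⁻¹ = [[−256, 729], [−192, 729]] · [[−1, 1], [−3, 4]] = [[−1931, 2660], [−1995, 2724]].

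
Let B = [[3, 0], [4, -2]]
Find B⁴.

B² = [[9, 0], [4, 4]]
B³ = [[27, 0], [28, -8]]
B⁴ = [[81, 0], [52, 16]]

[[81, 0], [52, 16]]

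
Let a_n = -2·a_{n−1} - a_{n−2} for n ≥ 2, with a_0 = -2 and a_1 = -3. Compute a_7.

-33

With companion matrix Q = [[-2, -1], [1, 0]], [a_n, a_{n−1}]ᵀ = Q·[a_{n−1}, a_{n−2}]ᵀ, so [a_7, a_6]ᵀ = Q⁶·[a_1, a_0]ᵀ.
Q⁶ = [[7, 6], [-6, -5]], giving [a_7, a_6]ᵀ = [[-33], [28]].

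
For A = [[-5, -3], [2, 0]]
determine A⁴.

[[211, 195], [-130, -114]]

tr A = -5 and det A = 6, so the characteristic polynomial is λ² − (-5)λ + (6) with roots -2 and -3.
Eigenvectors give P = [[-1, 3], [1, -2]] with P⁻¹ = [[2, 3], [1, 1]], and A = P·diag(-2, -3)·P⁻¹.
Then A⁴ = P·diag(16, 81)·P⁻¹ = [[-16, 243], [16, -162]] · [[2, 3], [1, 1]] = [[211, 195], [-130, -114]].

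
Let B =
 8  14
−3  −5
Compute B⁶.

tr B = 3 and det B = 2, so the characteristic polynomial is λ² − (3)λ + (2) with roots 2 and 1.
Eigenvectors give P = [[−7, −2], [3, 1]] with P⁻¹ = [[−1, −2], [3, 7]], and B = P·diag(2, 1)·P⁻¹.
Then B⁶ = P·diag(64, 1)·P⁻¹ = [[−448, −2], [192, 1]] · [[−1, −2], [3, 7]] = [[442, 882], [−189, −377]].

[[442, 882], [−189, −377]]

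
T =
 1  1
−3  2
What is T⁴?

[[−23, −3], [9, −26]]

T² = [[−2, 3], [−9, 1]]
T³ = [[−11, 4], [−12, −7]]
T⁴ = [[−23, −3], [9, −26]]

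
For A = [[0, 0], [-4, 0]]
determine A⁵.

[[0, 0], [0, 0]]

A is strictly triangular, hence nilpotent: A² = 0, so A⁵ = 0.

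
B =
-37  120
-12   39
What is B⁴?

tr B = 2 and det B = -3, so the characteristic polynomial is λ² − (2)λ + (-3) with roots 3 and -1.
Eigenvectors give P = [[3, 10], [1, 3]] with P⁻¹ = [[-3, 10], [1, -3]], and B = P·diag(3, -1)·P⁻¹.
Then B⁴ = P·diag(81, 1)·P⁻¹ = [[243, 10], [81, 3]] · [[-3, 10], [1, -3]] = [[-719, 2400], [-240, 801]].

[[-719, 2400], [-240, 801]]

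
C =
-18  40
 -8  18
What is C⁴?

tr C = 0 and det C = -4, so the characteristic polynomial is λ² − (0)λ + (-4) with roots 2 and -2.
Eigenvectors give P = [[2, -5], [1, -2]] with P⁻¹ = [[-2, 5], [-1, 2]], and C = P·diag(2, -2)·P⁻¹.
Then C⁴ = P·diag(16, 16)·P⁻¹ = [[32, -80], [16, -32]] · [[-2, 5], [-1, 2]] = [[16, 0], [0, 16]].

[[16, 0], [0, 16]]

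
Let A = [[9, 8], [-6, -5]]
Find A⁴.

[[321, 320], [-240, -239]]

tr A = 4 and det A = 3, so the characteristic polynomial is λ² − (4)λ + (3) with roots 1 and 3.
Eigenvectors give P = [[-1, 4], [1, -3]] with P⁻¹ = [[3, 4], [1, 1]], and A = P·diag(1, 3)·P⁻¹.
Then A⁴ = P·diag(1, 81)·P⁻¹ = [[-1, 324], [1, -243]] · [[3, 4], [1, 1]] = [[321, 320], [-240, -239]].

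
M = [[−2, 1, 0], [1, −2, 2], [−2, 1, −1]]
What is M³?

M² = [[5, −4, 2], [−8, 7, −6], [7, −5, 3]]
M³ = [[−18, 15, −10], [35, −28, 20], [−25, 20, −13]]

[[−18, 15, −10], [35, −28, 20], [−25, 20, −13]]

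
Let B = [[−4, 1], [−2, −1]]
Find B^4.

tr B = −5 and det B = 6, so the characteristic polynomial is λ² − (−5)λ + (6) with roots −2 and −3.
Eigenvectors give P = [[−1, 1], [−2, 1]] with P⁻¹ = [[1, −1], [2, −1]], and B = P·diag(−2, −3)·P⁻¹.
Then B^4 = P·diag(16, 81)·P⁻¹ = [[−16, 81], [−32, 81]] · [[1, −1], [2, −1]] = [[146, −65], [130, −49]].

[[146, −65], [130, −49]]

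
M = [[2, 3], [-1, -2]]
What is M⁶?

M² = I (check: tr M = 0 and det M = -1), so M⁶ = I since 6 is even.

[[1, 0], [0, 1]]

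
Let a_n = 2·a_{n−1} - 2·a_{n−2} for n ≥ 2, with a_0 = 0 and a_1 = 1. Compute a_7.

With companion matrix A = [[2, -2], [1, 0]], [a_n, a_{n−1}]ᵀ = A·[a_{n−1}, a_{n−2}]ᵀ, so [a_7, a_6]ᵀ = A⁶·[a_1, a_0]ᵀ.
A⁶ = [[-8, 16], [-8, 8]], giving [a_7, a_6]ᵀ = [[-8], [-8]].

-8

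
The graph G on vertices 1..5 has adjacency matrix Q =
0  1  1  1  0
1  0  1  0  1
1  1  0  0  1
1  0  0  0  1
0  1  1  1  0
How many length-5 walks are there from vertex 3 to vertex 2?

The number of length-5 walks from vertex 3 to vertex 2 is entry (3,2) of Q⁵, where Q is the adjacency matrix.
Q² = [[3, 1, 1, 0, 3], [1, 3, 2, 2, 1], [1, 2, 3, 2, 1], [0, 2, 2, 2, 0], [3, 1, 1, 0, 3]]
Q³ = [[2, 7, 7, 6, 2], [7, 4, 5, 2, 7], [7, 5, 4, 2, 7], [6, 2, 2, 0, 6], [2, 7, 7, 6, 2]]
Q⁴ = [[20, 11, 11, 4, 20], [11, 19, 18, 14, 11], [11, 18, 19, 14, 11], [4, 14, 14, 12, 4], [20, 11, 11, 4, 20]]
Q⁵ = [[26, 51, 51, 40, 26], [51, 40, 41, 22, 51], [51, 41, 40, 22, 51], [40, 22, 22, 8, 40], [26, 51, 51, 40, 26]]

41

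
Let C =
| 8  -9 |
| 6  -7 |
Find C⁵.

[[98, -99], [66, -67]]

tr C = 1 and det C = -2, so the characteristic polynomial is λ² − (1)λ + (-2) with roots -1 and 2.
Eigenvectors give P = [[-1, -3], [-1, -2]] with P⁻¹ = [[2, -3], [-1, 1]], and C = P·diag(-1, 2)·P⁻¹.
Then C⁵ = P·diag(-1, 32)·P⁻¹ = [[1, -96], [1, -64]] · [[2, -3], [-1, 1]] = [[98, -99], [66, -67]].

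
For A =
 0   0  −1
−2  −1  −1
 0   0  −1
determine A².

[[0, 0, 1], [2, 1, 4], [0, 0, 1]]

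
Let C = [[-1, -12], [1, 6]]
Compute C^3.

[[-49, -228], [19, 84]]

tr C = 5 and det C = 6, so the characteristic polynomial is λ² − (5)λ + (6) with roots 3 and 2.
Eigenvectors give P = [[-3, 4], [1, -1]] with P⁻¹ = [[1, 4], [1, 3]], and C = P·diag(3, 2)·P⁻¹.
Then C^3 = P·diag(27, 8)·P⁻¹ = [[-81, 32], [27, -8]] · [[1, 4], [1, 3]] = [[-49, -228], [19, 84]].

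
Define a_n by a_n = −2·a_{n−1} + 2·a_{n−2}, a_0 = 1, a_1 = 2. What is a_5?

56

With companion matrix B = [[−2, 2], [1, 0]], [a_n, a_{n−1}]ᵀ = B·[a_{n−1}, a_{n−2}]ᵀ, so [a_5, a_4]ᵀ = B^4·[a_1, a_0]ᵀ.
B^4 = [[44, −32], [−16, 12]], giving [a_5, a_4]ᵀ = [[56], [−20]].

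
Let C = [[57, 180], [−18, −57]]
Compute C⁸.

tr C = 0 and det C = −9, so the characteristic polynomial is λ² − (0)λ + (−9) with roots −3 and 3.
Eigenvectors give P = [[−3, 10], [1, −3]] with P⁻¹ = [[3, 10], [1, 3]], and C = P·diag(−3, 3)·P⁻¹.
Then C⁸ = P·diag(6561, 6561)·P⁻¹ = [[−19683, 65610], [6561, −19683]] · [[3, 10], [1, 3]] = [[6561, 0], [0, 6561]].

[[6561, 0], [0, 6561]]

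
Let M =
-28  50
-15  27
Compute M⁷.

[[-13762, 23150], [-6945, 11703]]

tr M = -1 and det M = -6, so the characteristic polynomial is λ² − (-1)λ + (-6) with roots 2 and -3.
Eigenvectors give P = [[-5, 2], [-3, 1]] with P⁻¹ = [[1, -2], [3, -5]], and M = P·diag(2, -3)·P⁻¹.
Then M⁷ = P·diag(128, -2187)·P⁻¹ = [[-640, -4374], [-384, -2187]] · [[1, -2], [3, -5]] = [[-13762, 23150], [-6945, 11703]].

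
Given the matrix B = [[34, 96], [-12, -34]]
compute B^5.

[[544, 1536], [-192, -544]]

tr B = 0 and det B = -4, so the characteristic polynomial is λ² − (0)λ + (-4) with roots 2 and -2.
Eigenvectors give P = [[-3, -8], [1, 3]] with P⁻¹ = [[-3, -8], [1, 3]], and B = P·diag(2, -2)·P⁻¹.
Then B^5 = P·diag(32, -32)·P⁻¹ = [[-96, 256], [32, -96]] · [[-3, -8], [1, 3]] = [[544, 1536], [-192, -544]].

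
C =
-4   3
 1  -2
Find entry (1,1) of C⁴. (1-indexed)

469

C² = [[19, -18], [-6, 7]]
C³ = [[-94, 93], [31, -32]]
C⁴ = [[469, -468], [-156, 157]]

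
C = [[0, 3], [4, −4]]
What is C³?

C² = [[12, −12], [−16, 28]]
C³ = [[−48, 84], [112, −160]]

[[−48, 84], [112, −160]]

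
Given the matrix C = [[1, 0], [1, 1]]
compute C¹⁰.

[[1, 0], [10, 1]]

C = I + N where N = [[0, 0], [1, 0]] is strictly lower-triangular, so N² = 0.
(I + N)¹⁰ = I + 10·N = [[1, 0], [10, 1]].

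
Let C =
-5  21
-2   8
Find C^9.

tr C = 3 and det C = 2, so the characteristic polynomial is λ² − (3)λ + (2) with roots 1 and 2.
Eigenvectors give P = [[7, 3], [2, 1]] with P⁻¹ = [[1, -3], [-2, 7]], and C = P·diag(1, 2)·P⁻¹.
Then C^9 = P·diag(1, 512)·P⁻¹ = [[7, 1536], [2, 512]] · [[1, -3], [-2, 7]] = [[-3065, 10731], [-1022, 3578]].

[[-3065, 10731], [-1022, 3578]]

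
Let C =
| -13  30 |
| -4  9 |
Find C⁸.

[[39361, -98400], [13120, -32799]]

tr C = -4 and det C = 3, so the characteristic polynomial is λ² − (-4)λ + (3) with roots -3 and -1.
Eigenvectors give P = [[-3, -5], [-1, -2]] with P⁻¹ = [[-2, 5], [1, -3]], and C = P·diag(-3, -1)·P⁻¹.
Then C⁸ = P·diag(6561, 1)·P⁻¹ = [[-19683, -5], [-6561, -2]] · [[-2, 5], [1, -3]] = [[39361, -98400], [13120, -32799]].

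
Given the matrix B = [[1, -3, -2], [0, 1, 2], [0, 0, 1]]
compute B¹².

B = I + N where N = [[0, -3, -2], [0, 0, 2], [0, 0, 0]] is strictly upper-triangular, so N³ = 0.
(I + N)¹² = I + 12·N + 66·N² = [[1, -36, -420], [0, 1, 24], [0, 0, 1]].

[[1, -36, -420], [0, 1, 24], [0, 0, 1]]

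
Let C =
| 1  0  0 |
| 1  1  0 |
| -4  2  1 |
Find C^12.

[[1, 0, 0], [12, 1, 0], [84, 24, 1]]

C = I + N where N = [[0, 0, 0], [1, 0, 0], [-4, 2, 0]] is strictly lower-triangular, so N^3 = 0.
(I + N)^12 = I + 12·N + 66·N^2 = [[1, 0, 0], [12, 1, 0], [84, 24, 1]].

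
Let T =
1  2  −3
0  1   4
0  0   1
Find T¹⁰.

[[1, 20, 330], [0, 1, 40], [0, 0, 1]]

T = I + N where N = [[0, 2, −3], [0, 0, 4], [0, 0, 0]] is strictly upper-triangular, so N³ = 0.
(I + N)¹⁰ = I + 10·N + 45·N² = [[1, 20, 330], [0, 1, 40], [0, 0, 1]].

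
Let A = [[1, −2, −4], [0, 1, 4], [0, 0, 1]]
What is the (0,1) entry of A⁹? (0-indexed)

−18

A = I + N where N = [[0, −2, −4], [0, 0, 4], [0, 0, 0]] is strictly upper-triangular, so N³ = 0.
(I + N)⁹ = I + 9·N + 36·N² = [[1, −18, −324], [0, 1, 36], [0, 0, 1]].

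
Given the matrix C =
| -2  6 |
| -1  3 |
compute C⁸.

C² = C (a projection; rank 1, trace 1), so C⁸ = C.

[[-2, 6], [-1, 3]]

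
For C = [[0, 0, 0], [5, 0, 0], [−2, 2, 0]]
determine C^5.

[[0, 0, 0], [0, 0, 0], [0, 0, 0]]

C is strictly triangular, hence nilpotent: C^3 = 0, so C^5 = 0.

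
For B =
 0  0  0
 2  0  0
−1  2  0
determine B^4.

[[0, 0, 0], [0, 0, 0], [0, 0, 0]]

B is strictly triangular, hence nilpotent: B^3 = 0, so B^4 = 0.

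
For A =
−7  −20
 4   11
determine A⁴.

[[−319, −800], [160, 401]]

tr A = 4 and det A = 3, so the characteristic polynomial is λ² − (4)λ + (3) with roots 1 and 3.
Eigenvectors give P = [[5, −2], [−2, 1]] with P⁻¹ = [[1, 2], [2, 5]], and A = P·diag(1, 3)·P⁻¹.
Then A⁴ = P·diag(1, 81)·P⁻¹ = [[5, −162], [−2, 81]] · [[1, 2], [2, 5]] = [[−319, −800], [160, 401]].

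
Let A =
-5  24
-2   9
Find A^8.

[[-19679, 78720], [-6560, 26241]]

tr A = 4 and det A = 3, so the characteristic polynomial is λ² − (4)λ + (3) with roots 3 and 1.
Eigenvectors give P = [[3, -4], [1, -1]] with P⁻¹ = [[-1, 4], [-1, 3]], and A = P·diag(3, 1)·P⁻¹.
Then A^8 = P·diag(6561, 1)·P⁻¹ = [[19683, -4], [6561, -1]] · [[-1, 4], [-1, 3]] = [[-19679, 78720], [-6560, 26241]].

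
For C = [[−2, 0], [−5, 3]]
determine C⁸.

tr C = 1 and det C = −6, so the characteristic polynomial is λ² − (1)λ + (−6) with roots 3 and −2.
Eigenvectors give P = [[0, 1], [−1, 1]] with P⁻¹ = [[1, −1], [1, 0]], and C = P·diag(3, −2)·P⁻¹.
Then C⁸ = P·diag(6561, 256)·P⁻¹ = [[0, 256], [−6561, 256]] · [[1, −1], [1, 0]] = [[256, 0], [−6305, 6561]].

[[256, 0], [−6305, 6561]]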